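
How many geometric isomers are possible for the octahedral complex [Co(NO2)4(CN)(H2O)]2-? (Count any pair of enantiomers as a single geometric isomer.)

The six octahedral sites form three mutually perpendicular trans pairs.
There are 2 geometric isomers: CN and H2O mutually trans; CN and H2O mutually cis.

2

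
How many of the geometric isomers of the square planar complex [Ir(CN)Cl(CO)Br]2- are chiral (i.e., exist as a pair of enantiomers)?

0

A square has two trans pairs of vertices; adjacent vertices are cis.
Working through the distinct placements yields 3 geometric isomers: (Br/CO trans, CN/Cl trans); (Br/Cl trans, CN/CO trans); (Br/CN trans, CO/Cl trans).
Each arrangement has an internal mirror plane or centre of symmetry, so none is chiral.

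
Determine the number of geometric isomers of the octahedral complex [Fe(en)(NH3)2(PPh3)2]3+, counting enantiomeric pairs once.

3

The six octahedral sites form three mutually perpendicular trans pairs.
Each en is bidentate and must span two cis positions.
There are 3 geometric isomers: NH3 trans, PPh3 cis; NH3 cis, PPh3 cis (chiral); NH3 cis, PPh3 trans.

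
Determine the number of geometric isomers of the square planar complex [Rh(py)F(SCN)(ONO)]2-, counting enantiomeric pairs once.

A square has two trans pairs of vertices; adjacent vertices are cis.
Systematic placement gives 3 geometric isomers: (F/SCN trans, ONO/py trans); (F/py trans, ONO/SCN trans); (F/ONO trans, SCN/py trans).

3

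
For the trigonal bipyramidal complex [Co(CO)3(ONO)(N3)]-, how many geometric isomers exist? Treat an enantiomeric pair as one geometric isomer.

4

In a trigonal bipyramid the two axial positions differ from the three equatorial ones.
There are 4 geometric isomers: ONO equatorial, N3 equatorial; ONO equatorial, N3 axial; ONO axial, N3 equatorial; ONO axial, N3 axial.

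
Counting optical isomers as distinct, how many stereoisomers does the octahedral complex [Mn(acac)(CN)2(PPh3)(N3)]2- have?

6

The six octahedral sites form three mutually perpendicular trans pairs.
Each acac is bidentate and must span two cis positions.
There are 4 geometric isomers: CN trans; CN cis (3 arrangements, 2 chiral).
Of these, 2 lack any improper symmetry element and so occur as enantiomeric pairs, giving 4 + 2 = 6 stereoisomers in total.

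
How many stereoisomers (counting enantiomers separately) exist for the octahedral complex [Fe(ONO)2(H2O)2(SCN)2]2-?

The six octahedral sites form three mutually perpendicular trans pairs.
Working through the distinct placements yields 5 geometric isomers: ONO trans, H2O trans, SCN trans; ONO cis, H2O trans, SCN cis; ONO cis, H2O cis, SCN trans; ONO cis, H2O cis, SCN cis (chiral); ONO trans, H2O cis, SCN cis.
One of these lacks any improper symmetry element and so occurs as an enantiomeric pair, giving 5 + 1 = 6 stereoisomers in total.

6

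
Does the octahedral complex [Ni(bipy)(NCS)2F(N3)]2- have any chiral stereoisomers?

An octahedron has six vertices in three trans pairs; every non-trans pair is cis.
Each bipy is bidentate and must span two cis positions.
Systematic placement gives 4 geometric isomers: NCS cis (3 arrangements, 2 chiral); NCS trans.
Of these, 2 lack any improper symmetry element and so occur as enantiomeric pairs, giving 4 + 2 = 6 stereoisomers in total.

yes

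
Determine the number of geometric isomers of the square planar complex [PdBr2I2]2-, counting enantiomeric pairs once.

In a square planar complex each vertex has one trans partner and two cis neighbours.
Systematic placement gives 2 geometric isomers: Br cis; Br trans.

2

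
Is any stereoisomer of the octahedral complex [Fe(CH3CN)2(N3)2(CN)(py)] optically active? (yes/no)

yes

The six octahedral sites form three mutually perpendicular trans pairs.
Working through the distinct placements yields 6 geometric isomers: CH3CN trans, N3 cis; CH3CN trans, N3 trans; CH3CN cis, N3 cis (3 arrangements, 2 chiral); CH3CN cis, N3 trans.
Of these, 2 lack any improper symmetry element and so occur as enantiomeric pairs, giving 6 + 2 = 8 stereoisomers in total.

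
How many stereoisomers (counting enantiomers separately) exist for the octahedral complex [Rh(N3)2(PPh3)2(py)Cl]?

In an octahedral complex each vertex has one trans partner and four cis neighbours.
Working through the distinct placements yields 6 geometric isomers: N3 cis, PPh3 cis (3 arrangements, 2 chiral); N3 cis, PPh3 trans; N3 trans, PPh3 cis; N3 trans, PPh3 trans.
Of these, 2 lack any improper symmetry element and so occur as enantiomeric pairs, giving 6 + 2 = 8 stereoisomers in total.

8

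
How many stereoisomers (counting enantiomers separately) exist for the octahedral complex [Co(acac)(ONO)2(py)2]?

4

An octahedron has six vertices in three trans pairs; every non-trans pair is cis.
Each acac is bidentate and must span two cis positions.
Working through the distinct placements yields 3 geometric isomers: ONO trans, py cis; ONO cis, py trans; ONO cis, py cis (chiral).
One of these lacks any improper symmetry element and so occurs as an enantiomeric pair, giving 3 + 1 = 4 stereoisomers in total.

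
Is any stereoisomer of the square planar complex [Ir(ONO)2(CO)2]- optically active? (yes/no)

no

A square has two trans pairs of vertices; adjacent vertices are cis.
The distinct arrangements are (2 in all): ONO cis; ONO trans.
Each arrangement has an internal mirror plane or centre of symmetry, so none is chiral.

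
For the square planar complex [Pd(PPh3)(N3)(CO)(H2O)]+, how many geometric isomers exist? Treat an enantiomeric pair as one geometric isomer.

3

A square has two trans pairs of vertices; adjacent vertices are cis.
The distinct arrangements are (3 in all): (CO/N3 trans, H2O/PPh3 trans); (CO/PPh3 trans, H2O/N3 trans); (CO/H2O trans, N3/PPh3 trans).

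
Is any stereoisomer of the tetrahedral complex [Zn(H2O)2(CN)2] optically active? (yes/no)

no

In a tetrahedral complex all four positions are equivalent and every pair of ligands is adjacent — there is no cis/trans distinction.
Only one geometric arrangement is possible.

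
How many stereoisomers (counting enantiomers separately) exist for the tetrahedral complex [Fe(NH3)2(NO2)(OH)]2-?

1

In a tetrahedral complex all four positions are equivalent and every pair of ligands is adjacent — there is no cis/trans distinction.
Only one geometric arrangement is possible.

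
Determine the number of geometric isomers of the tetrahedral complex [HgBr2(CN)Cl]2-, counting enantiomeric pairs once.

Only one geometric arrangement is possible.

1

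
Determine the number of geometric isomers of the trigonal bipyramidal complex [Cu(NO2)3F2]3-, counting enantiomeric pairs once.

There are 3 geometric isomers: F both axial; F one axial, one equatorial; F both equatorial.

3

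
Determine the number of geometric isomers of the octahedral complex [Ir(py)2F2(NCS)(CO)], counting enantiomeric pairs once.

An octahedron has six vertices in three trans pairs; every non-trans pair is cis.
Systematic placement gives 6 geometric isomers: py trans, F cis; py cis, F cis (3 arrangements, 2 chiral); py trans, F trans; py cis, F trans.

6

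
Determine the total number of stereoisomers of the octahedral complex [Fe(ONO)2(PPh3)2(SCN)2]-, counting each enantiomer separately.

6

An octahedron has six vertices in three trans pairs; every non-trans pair is cis.
Systematic placement gives 5 geometric isomers: ONO trans, PPh3 trans, SCN trans; ONO trans, PPh3 cis, SCN cis; ONO cis, PPh3 cis, SCN trans; ONO cis, PPh3 cis, SCN cis (chiral); ONO cis, PPh3 trans, SCN cis.
One of these lacks any improper symmetry element and so occurs as an enantiomeric pair, giving 5 + 1 = 6 stereoisomers in total.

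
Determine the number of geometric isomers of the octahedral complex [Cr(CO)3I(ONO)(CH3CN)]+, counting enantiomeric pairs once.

In an octahedral complex each vertex has one trans partner and four cis neighbours.
There are 4 geometric isomers: CO mer (3 arrangements); CO fac (chiral).

4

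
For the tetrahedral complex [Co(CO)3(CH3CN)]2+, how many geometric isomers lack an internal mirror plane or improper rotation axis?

0

All four vertices of a tetrahedron are equivalent and mutually adjacent, so cis/trans isomerism cannot arise.
Only one geometric arrangement is possible.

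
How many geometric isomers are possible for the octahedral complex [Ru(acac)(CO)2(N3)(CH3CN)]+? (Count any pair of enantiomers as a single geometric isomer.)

4

An octahedron has six vertices in three trans pairs; every non-trans pair is cis.
Each acac is bidentate and must span two cis positions.
There are 4 geometric isomers: CO cis (3 arrangements, 2 chiral); CO trans.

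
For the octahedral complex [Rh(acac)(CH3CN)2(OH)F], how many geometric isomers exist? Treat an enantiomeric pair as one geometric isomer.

4

In an octahedral complex each vertex has one trans partner and four cis neighbours.
Each acac is bidentate and must span two cis positions.
The distinct arrangements are (4 in all): CH3CN trans; CH3CN cis (3 arrangements, 2 chiral).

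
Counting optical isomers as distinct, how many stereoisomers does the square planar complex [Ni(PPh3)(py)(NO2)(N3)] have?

Systematic placement gives 3 geometric isomers: (N3/PPh3 trans, NO2/py trans); (N3/py trans, NO2/PPh3 trans); (N3/NO2 trans, PPh3/py trans).
Each arrangement has an internal mirror plane or centre of symmetry, so none is chiral.

3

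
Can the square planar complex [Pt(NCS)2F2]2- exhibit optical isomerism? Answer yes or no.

no

Working through the distinct placements yields 2 geometric isomers: NCS cis; NCS trans.
Each arrangement has an internal mirror plane or centre of symmetry, so none is chiral.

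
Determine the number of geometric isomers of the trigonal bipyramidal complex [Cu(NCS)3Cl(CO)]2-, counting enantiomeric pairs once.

In a trigonal bipyramid the two axial positions differ from the three equatorial ones.
Systematic placement gives 4 geometric isomers: Cl axial, CO axial; Cl equatorial, CO axial; Cl axial, CO equatorial; Cl equatorial, CO equatorial.

4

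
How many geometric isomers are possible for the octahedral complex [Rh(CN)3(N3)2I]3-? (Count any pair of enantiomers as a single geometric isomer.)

3

An octahedron has six vertices in three trans pairs; every non-trans pair is cis.
There are 3 geometric isomers: CN mer, N3 trans; CN mer, N3 cis; CN fac, N3 cis.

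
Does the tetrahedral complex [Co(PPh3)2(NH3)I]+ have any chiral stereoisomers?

no

All four vertices of a tetrahedron are equivalent and mutually adjacent, so cis/trans isomerism cannot arise.
Only one geometric arrangement is possible.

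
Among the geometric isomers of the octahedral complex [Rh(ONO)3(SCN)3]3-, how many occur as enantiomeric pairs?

The six octahedral sites form three mutually perpendicular trans pairs.
Working through the distinct placements yields 2 geometric isomers: ONO mer; ONO fac.
Each arrangement has an internal mirror plane or centre of symmetry, so none is chiral.

0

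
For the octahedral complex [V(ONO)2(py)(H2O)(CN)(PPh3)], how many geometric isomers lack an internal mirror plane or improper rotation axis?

6

Placing the ligands in turn and identifying arrangements related by rotation or reflection leaves 9 distinct geometric isomers.
Of these, 6 lack any improper symmetry element and so occur as enantiomeric pairs, giving 9 + 6 = 15 stereoisomers in total.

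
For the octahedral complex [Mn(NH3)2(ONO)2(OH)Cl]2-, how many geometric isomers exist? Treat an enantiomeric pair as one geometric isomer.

In an octahedral complex each vertex has one trans partner and four cis neighbours.
There are 6 geometric isomers: NH3 cis, ONO trans; NH3 cis, ONO cis (3 arrangements, 2 chiral); NH3 trans, ONO trans; NH3 trans, ONO cis.

6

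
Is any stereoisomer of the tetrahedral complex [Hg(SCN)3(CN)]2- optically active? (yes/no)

no

In a tetrahedral complex all four positions are equivalent and every pair of ligands is adjacent — there is no cis/trans distinction.
Only one geometric arrangement is possible.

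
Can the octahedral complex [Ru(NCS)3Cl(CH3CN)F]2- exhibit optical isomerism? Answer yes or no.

An octahedron has six vertices in three trans pairs; every non-trans pair is cis.
Systematic placement gives 4 geometric isomers: NCS mer (3 arrangements); NCS fac (chiral).
One of these lacks any improper symmetry element and so occurs as an enantiomeric pair, giving 4 + 1 = 5 stereoisomers in total.

yes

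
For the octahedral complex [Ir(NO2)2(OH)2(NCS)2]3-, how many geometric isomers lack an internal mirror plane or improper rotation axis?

There are 5 geometric isomers: NO2 trans, OH trans, NCS trans; NO2 cis, OH cis, NCS trans; NO2 cis, OH trans, NCS cis; NO2 cis, OH cis, NCS cis (chiral); NO2 trans, OH cis, NCS cis.
One of these lacks any improper symmetry element and so occurs as an enantiomeric pair, giving 5 + 1 = 6 stereoisomers in total.

1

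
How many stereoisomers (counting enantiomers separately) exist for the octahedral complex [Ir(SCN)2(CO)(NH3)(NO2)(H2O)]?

An octahedron has six vertices in three trans pairs; every non-trans pair is cis.
Exhaustive case analysis gives 9 geometric isomers.
Of these, 6 lack any improper symmetry element and so occur as enantiomeric pairs, giving 9 + 6 = 15 stereoisomers in total.

15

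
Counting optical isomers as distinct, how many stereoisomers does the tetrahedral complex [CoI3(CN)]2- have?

All four vertices of a tetrahedron are equivalent and mutually adjacent, so cis/trans isomerism cannot arise.
Only one geometric arrangement is possible.

1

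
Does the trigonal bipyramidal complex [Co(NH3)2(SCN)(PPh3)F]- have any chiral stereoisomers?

yes

In a trigonal bipyramid the two axial positions differ from the three equatorial ones.
Exhaustive case analysis gives 7 geometric isomers.
Of these, 3 lack any improper symmetry element and so occur as enantiomeric pairs, giving 7 + 3 = 10 stereoisomers in total.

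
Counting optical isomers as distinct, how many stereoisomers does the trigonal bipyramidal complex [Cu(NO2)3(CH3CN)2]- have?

The distinct arrangements are (3 in all): CH3CN both axial; CH3CN one axial, one equatorial; CH3CN both equatorial.
Each arrangement has an internal mirror plane or centre of symmetry, so none is chiral.

3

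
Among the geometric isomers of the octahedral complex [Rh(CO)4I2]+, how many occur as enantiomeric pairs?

0

There are 2 geometric isomers: I trans; I cis.
Each arrangement has an internal mirror plane or centre of symmetry, so none is chiral.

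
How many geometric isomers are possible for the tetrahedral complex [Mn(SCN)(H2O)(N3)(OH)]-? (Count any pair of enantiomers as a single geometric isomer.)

1

Only one geometric arrangement is possible; it has no improper symmetry element, so it exists as a pair of enantiomers (2 stereoisomers).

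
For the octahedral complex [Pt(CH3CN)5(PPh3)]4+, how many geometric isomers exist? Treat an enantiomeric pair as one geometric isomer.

1

Only one geometric arrangement is possible.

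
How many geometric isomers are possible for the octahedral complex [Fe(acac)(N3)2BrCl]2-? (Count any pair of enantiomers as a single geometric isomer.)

4

The six octahedral sites form three mutually perpendicular trans pairs.
Each acac is bidentate and must span two cis positions.
The distinct arrangements are (4 in all): N3 cis (3 arrangements, 2 chiral); N3 trans.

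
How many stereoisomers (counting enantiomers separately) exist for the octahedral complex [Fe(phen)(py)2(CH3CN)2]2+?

4

Each phen is bidentate and must span two cis positions.
Working through the distinct placements yields 3 geometric isomers: py cis, CH3CN trans; py trans, CH3CN cis; py cis, CH3CN cis (chiral).
One of these lacks any improper symmetry element and so occurs as an enantiomeric pair, giving 3 + 1 = 4 stereoisomers in total.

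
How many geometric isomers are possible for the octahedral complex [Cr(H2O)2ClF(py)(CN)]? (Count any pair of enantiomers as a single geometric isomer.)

9

An octahedron has six vertices in three trans pairs; every non-trans pair is cis.
Exhaustive case analysis gives 9 geometric isomers.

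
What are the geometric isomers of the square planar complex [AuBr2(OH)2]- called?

There are 2 geometric isomers: Br cis; Br trans.

cis and trans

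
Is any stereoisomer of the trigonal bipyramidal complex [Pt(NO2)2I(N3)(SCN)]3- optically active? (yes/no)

yes

In a trigonal bipyramid the two axial positions differ from the three equatorial ones.
Exhaustive case analysis gives 7 geometric isomers.
Of these, 3 lack any improper symmetry element and so occur as enantiomeric pairs, giving 7 + 3 = 10 stereoisomers in total.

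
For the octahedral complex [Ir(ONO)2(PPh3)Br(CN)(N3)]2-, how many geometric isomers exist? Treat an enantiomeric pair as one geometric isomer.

9

Exhaustive case analysis gives 9 geometric isomers.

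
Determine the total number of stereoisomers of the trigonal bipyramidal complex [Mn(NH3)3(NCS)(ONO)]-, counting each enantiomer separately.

In a trigonal bipyramid the two axial positions differ from the three equatorial ones.
There are 4 geometric isomers: NCS axial, ONO equatorial; NCS axial, ONO axial; NCS equatorial, ONO equatorial; NCS equatorial, ONO axial.
Each arrangement has an internal mirror plane or centre of symmetry, so none is chiral.

4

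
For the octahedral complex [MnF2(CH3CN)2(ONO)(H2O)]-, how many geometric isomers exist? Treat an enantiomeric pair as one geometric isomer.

An octahedron has six vertices in three trans pairs; every non-trans pair is cis.
Working through the distinct placements yields 6 geometric isomers: F trans, CH3CN trans; F cis, CH3CN trans; F cis, CH3CN cis (3 arrangements, 2 chiral); F trans, CH3CN cis.

6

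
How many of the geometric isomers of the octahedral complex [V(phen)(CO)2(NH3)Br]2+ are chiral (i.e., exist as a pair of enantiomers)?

The six octahedral sites form three mutually perpendicular trans pairs.
Each phen is bidentate and must span two cis positions.
Working through the distinct placements yields 4 geometric isomers: CO cis (3 arrangements, 2 chiral); CO trans.
Of these, 2 lack any improper symmetry element and so occur as enantiomeric pairs, giving 4 + 2 = 6 stereoisomers in total.

2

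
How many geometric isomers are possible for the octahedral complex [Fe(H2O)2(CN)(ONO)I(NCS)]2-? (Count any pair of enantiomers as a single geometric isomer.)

In an octahedral complex each vertex has one trans partner and four cis neighbours.
Systematic enumeration (placing each ligand type in turn and discarding arrangements equivalent by rotation or reflection) gives 9 geometric isomers.

9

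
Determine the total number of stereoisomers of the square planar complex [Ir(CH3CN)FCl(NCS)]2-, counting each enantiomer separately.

There are 3 geometric isomers: (CH3CN/F trans, Cl/NCS trans); (CH3CN/NCS trans, Cl/F trans); (CH3CN/Cl trans, F/NCS trans).
Each arrangement has an internal mirror plane or centre of symmetry, so none is chiral.

3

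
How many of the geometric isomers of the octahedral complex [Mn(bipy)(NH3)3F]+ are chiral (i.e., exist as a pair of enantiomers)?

The six octahedral sites form three mutually perpendicular trans pairs.
Each bipy is bidentate and must span two cis positions.
There are 2 geometric isomers: NH3 fac; NH3 mer.
Each arrangement has an internal mirror plane or centre of symmetry, so none is chiral.

0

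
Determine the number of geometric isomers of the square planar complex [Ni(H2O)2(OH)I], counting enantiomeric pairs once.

In a square planar complex each vertex has one trans partner and two cis neighbours.
There are 2 geometric isomers: H2O cis; H2O trans.

2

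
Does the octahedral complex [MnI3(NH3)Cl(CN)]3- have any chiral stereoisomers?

yes

In an octahedral complex each vertex has one trans partner and four cis neighbours.
There are 4 geometric isomers: I mer (3 arrangements); I fac (chiral).
One of these lacks any improper symmetry element and so occurs as an enantiomeric pair, giving 4 + 1 = 5 stereoisomers in total.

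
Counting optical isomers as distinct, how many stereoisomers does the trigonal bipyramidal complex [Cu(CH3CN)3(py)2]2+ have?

3

A trigonal bipyramid has two axial and three equatorial sites, which are chemically inequivalent.
Systematic placement gives 3 geometric isomers: py both equatorial; py one axial, one equatorial; py both axial.
Each arrangement has an internal mirror plane or centre of symmetry, so none is chiral.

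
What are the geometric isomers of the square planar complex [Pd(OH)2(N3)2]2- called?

cis and trans

In a square planar complex each vertex has one trans partner and two cis neighbours.
Systematic placement gives 2 geometric isomers: OH cis; OH trans.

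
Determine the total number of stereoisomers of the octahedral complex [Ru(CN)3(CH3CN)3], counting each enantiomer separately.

In an octahedral complex each vertex has one trans partner and four cis neighbours.
Working through the distinct placements yields 2 geometric isomers: CN mer; CN fac.
Each arrangement has an internal mirror plane or centre of symmetry, so none is chiral.

2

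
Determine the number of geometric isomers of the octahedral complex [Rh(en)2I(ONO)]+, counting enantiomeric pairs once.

The six octahedral sites form three mutually perpendicular trans pairs.
Each en is bidentate and must span two cis positions.
Systematic placement gives 2 geometric isomers: I and ONO mutually trans; I and ONO mutually cis (chiral).

2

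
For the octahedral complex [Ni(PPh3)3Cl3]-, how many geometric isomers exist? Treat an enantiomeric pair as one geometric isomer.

Systematic placement gives 2 geometric isomers: PPh3 mer; PPh3 fac.

2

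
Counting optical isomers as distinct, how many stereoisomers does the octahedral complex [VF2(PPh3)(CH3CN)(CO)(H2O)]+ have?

The six octahedral sites form three mutually perpendicular trans pairs.
Exhaustive case analysis gives 9 geometric isomers.
Of these, 6 lack any improper symmetry element and so occur as enantiomeric pairs, giving 9 + 6 = 15 stereoisomers in total.

15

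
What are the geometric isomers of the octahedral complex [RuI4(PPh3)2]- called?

An octahedron has six vertices in three trans pairs; every non-trans pair is cis.
Working through the distinct placements yields 2 geometric isomers: PPh3 trans; PPh3 cis.

cis and trans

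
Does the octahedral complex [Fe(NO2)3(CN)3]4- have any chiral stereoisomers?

no

An octahedron has six vertices in three trans pairs; every non-trans pair is cis.
There are 2 geometric isomers: NO2 mer; NO2 fac.
Each arrangement has an internal mirror plane or centre of symmetry, so none is chiral.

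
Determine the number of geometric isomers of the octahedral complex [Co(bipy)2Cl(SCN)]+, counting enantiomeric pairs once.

The six octahedral sites form three mutually perpendicular trans pairs.
Each bipy is bidentate and must span two cis positions.
There are 2 geometric isomers: Cl and SCN mutually trans; Cl and SCN mutually cis (chiral).

2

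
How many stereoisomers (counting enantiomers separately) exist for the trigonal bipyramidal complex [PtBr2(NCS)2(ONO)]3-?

In a trigonal bipyramid the two axial positions differ from the three equatorial ones.
Systematic enumeration (placing each ligand type in turn and discarding arrangements equivalent by rotation or reflection) gives 5 geometric isomers.
One of these lacks any improper symmetry element and so occurs as an enantiomeric pair, giving 5 + 1 = 6 stereoisomers in total.

6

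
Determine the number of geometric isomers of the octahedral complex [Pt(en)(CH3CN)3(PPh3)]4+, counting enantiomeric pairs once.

2

An octahedron has six vertices in three trans pairs; every non-trans pair is cis.
Each en is bidentate and must span two cis positions.
Working through the distinct placements yields 2 geometric isomers: CH3CN mer; CH3CN fac.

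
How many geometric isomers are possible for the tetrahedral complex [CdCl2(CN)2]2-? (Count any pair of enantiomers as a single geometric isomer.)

In a tetrahedral complex all four positions are equivalent and every pair of ligands is adjacent — there is no cis/trans distinction.
Only one geometric arrangement is possible.

1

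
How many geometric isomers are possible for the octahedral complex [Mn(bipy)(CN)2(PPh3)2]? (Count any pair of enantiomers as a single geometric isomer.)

3

The six octahedral sites form three mutually perpendicular trans pairs.
Each bipy is bidentate and must span two cis positions.
Systematic placement gives 3 geometric isomers: CN trans, PPh3 cis; CN cis, PPh3 cis (chiral); CN cis, PPh3 trans.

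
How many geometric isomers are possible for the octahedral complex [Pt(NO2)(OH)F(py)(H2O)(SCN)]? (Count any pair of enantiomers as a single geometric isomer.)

The six octahedral sites form three mutually perpendicular trans pairs.
Systematic enumeration (placing each ligand type in turn and discarding arrangements equivalent by rotation or reflection) gives 15 geometric isomers.

15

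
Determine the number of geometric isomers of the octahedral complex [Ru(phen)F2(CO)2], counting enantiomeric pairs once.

In an octahedral complex each vertex has one trans partner and four cis neighbours.
Each phen is bidentate and must span two cis positions.
The distinct arrangements are (3 in all): F cis, CO trans; F cis, CO cis (chiral); F trans, CO cis.

3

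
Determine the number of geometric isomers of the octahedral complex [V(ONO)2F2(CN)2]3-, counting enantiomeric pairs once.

5

An octahedron has six vertices in three trans pairs; every non-trans pair is cis.
The distinct arrangements are (5 in all): ONO trans, F trans, CN trans; ONO cis, F cis, CN trans; ONO trans, F cis, CN cis; ONO cis, F cis, CN cis (chiral); ONO cis, F trans, CN cis.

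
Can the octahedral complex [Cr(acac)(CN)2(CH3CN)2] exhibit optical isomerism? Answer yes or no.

yes

In an octahedral complex each vertex has one trans partner and four cis neighbours.
Each acac is bidentate and must span two cis positions.
The distinct arrangements are (3 in all): CN cis, CH3CN trans; CN cis, CH3CN cis (chiral); CN trans, CH3CN cis.
One of these lacks any improper symmetry element and so occurs as an enantiomeric pair, giving 3 + 1 = 4 stereoisomers in total.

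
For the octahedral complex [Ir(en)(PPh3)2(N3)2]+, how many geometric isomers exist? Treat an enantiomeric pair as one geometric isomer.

3

An octahedron has six vertices in three trans pairs; every non-trans pair is cis.
Each en is bidentate and must span two cis positions.
There are 3 geometric isomers: PPh3 cis, N3 trans; PPh3 cis, N3 cis (chiral); PPh3 trans, N3 cis.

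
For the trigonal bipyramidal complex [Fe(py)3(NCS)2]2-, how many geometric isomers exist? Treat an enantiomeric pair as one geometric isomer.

3

In a trigonal bipyramid the two axial positions differ from the three equatorial ones.
Systematic placement gives 3 geometric isomers: NCS both axial; NCS one axial, one equatorial; NCS both equatorial.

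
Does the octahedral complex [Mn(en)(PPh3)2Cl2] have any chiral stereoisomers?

The six octahedral sites form three mutually perpendicular trans pairs.
Each en is bidentate and must span two cis positions.
Working through the distinct placements yields 3 geometric isomers: PPh3 cis, Cl trans; PPh3 cis, Cl cis (chiral); PPh3 trans, Cl cis.
One of these lacks any improper symmetry element and so occurs as an enantiomeric pair, giving 3 + 1 = 4 stereoisomers in total.

yes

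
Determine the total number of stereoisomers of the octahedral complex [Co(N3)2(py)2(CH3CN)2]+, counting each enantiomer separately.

In an octahedral complex each vertex has one trans partner and four cis neighbours.
Working through the distinct placements yields 5 geometric isomers: N3 trans, py trans, CH3CN trans; N3 cis, py cis, CH3CN trans; N3 cis, py trans, CH3CN cis; N3 cis, py cis, CH3CN cis (chiral); N3 trans, py cis, CH3CN cis.
One of these lacks any improper symmetry element and so occurs as an enantiomeric pair, giving 5 + 1 = 6 stereoisomers in total.

6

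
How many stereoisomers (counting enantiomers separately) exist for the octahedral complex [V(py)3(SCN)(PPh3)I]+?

5

In an octahedral complex each vertex has one trans partner and four cis neighbours.
Systematic placement gives 4 geometric isomers: py mer (3 arrangements); py fac (chiral).
One of these lacks any improper symmetry element and so occurs as an enantiomeric pair, giving 4 + 1 = 5 stereoisomers in total.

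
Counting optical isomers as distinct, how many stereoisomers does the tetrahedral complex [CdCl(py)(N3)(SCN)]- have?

2

All four vertices of a tetrahedron are equivalent and mutually adjacent, so cis/trans isomerism cannot arise.
Only one geometric arrangement is possible; it has no improper symmetry element, so it exists as a pair of enantiomers (2 stereoisomers).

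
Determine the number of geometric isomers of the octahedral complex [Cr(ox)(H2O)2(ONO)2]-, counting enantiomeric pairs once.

In an octahedral complex each vertex has one trans partner and four cis neighbours.
Each ox is bidentate and must span two cis positions.
Systematic placement gives 3 geometric isomers: H2O trans, ONO cis; H2O cis, ONO cis (chiral); H2O cis, ONO trans.

3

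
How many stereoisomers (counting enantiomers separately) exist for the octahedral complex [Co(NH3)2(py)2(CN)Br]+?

There are 6 geometric isomers: NH3 trans, py trans; NH3 cis, py cis (3 arrangements, 2 chiral); NH3 cis, py trans; NH3 trans, py cis.
Of these, 2 lack any improper symmetry element and so occur as enantiomeric pairs, giving 6 + 2 = 8 stereoisomers in total.

8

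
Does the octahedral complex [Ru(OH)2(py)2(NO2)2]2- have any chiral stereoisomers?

yes

An octahedron has six vertices in three trans pairs; every non-trans pair is cis.
Working through the distinct placements yields 5 geometric isomers: OH trans, py trans, NO2 trans; OH cis, py cis, NO2 trans; OH cis, py trans, NO2 cis; OH cis, py cis, NO2 cis (chiral); OH trans, py cis, NO2 cis.
One of these lacks any improper symmetry element and so occurs as an enantiomeric pair, giving 5 + 1 = 6 stereoisomers in total.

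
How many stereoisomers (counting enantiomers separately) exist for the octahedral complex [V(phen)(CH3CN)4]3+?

1

Each phen is bidentate and must span two cis positions.
Only one geometric arrangement is possible.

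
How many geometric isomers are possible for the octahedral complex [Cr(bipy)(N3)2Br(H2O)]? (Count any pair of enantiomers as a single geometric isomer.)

In an octahedral complex each vertex has one trans partner and four cis neighbours.
Each bipy is bidentate and must span two cis positions.
The distinct arrangements are (4 in all): N3 cis (3 arrangements, 2 chiral); N3 trans.

4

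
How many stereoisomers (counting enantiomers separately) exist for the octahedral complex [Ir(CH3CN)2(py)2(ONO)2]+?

6

An octahedron has six vertices in three trans pairs; every non-trans pair is cis.
The distinct arrangements are (5 in all): CH3CN trans, py trans, ONO trans; CH3CN trans, py cis, ONO cis; CH3CN cis, py trans, ONO cis; CH3CN cis, py cis, ONO cis (chiral); CH3CN cis, py cis, ONO trans.
One of these lacks any improper symmetry element and so occurs as an enantiomeric pair, giving 5 + 1 = 6 stereoisomers in total.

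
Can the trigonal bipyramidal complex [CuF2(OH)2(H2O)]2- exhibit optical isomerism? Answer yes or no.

yes

A trigonal bipyramid has two axial and three equatorial sites, which are chemically inequivalent.
Systematic enumeration (placing each ligand type in turn and discarding arrangements equivalent by rotation or reflection) gives 5 geometric isomers.
One of these lacks any improper symmetry element and so occurs as an enantiomeric pair, giving 5 + 1 = 6 stereoisomers in total.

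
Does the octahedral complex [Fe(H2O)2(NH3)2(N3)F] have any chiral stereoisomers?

yes

An octahedron has six vertices in three trans pairs; every non-trans pair is cis.
There are 6 geometric isomers: H2O cis, NH3 trans; H2O cis, NH3 cis (3 arrangements, 2 chiral); H2O trans, NH3 trans; H2O trans, NH3 cis.
Of these, 2 lack any improper symmetry element and so occur as enantiomeric pairs, giving 6 + 2 = 8 stereoisomers in total.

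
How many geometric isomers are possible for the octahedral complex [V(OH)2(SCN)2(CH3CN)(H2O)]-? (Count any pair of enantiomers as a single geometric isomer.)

The six octahedral sites form three mutually perpendicular trans pairs.
There are 6 geometric isomers: OH trans, SCN trans; OH cis, SCN cis (3 arrangements, 2 chiral); OH cis, SCN trans; OH trans, SCN cis.

6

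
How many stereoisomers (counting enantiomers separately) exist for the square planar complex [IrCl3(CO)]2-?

1

In a square planar complex each vertex has one trans partner and two cis neighbours.
Only one geometric arrangement is possible.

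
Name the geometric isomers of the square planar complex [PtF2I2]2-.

cis and trans

A square has two trans pairs of vertices; adjacent vertices are cis.
Working through the distinct placements yields 2 geometric isomers: F cis; F trans.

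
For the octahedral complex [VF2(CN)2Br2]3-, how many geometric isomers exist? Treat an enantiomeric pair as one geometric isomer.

The distinct arrangements are (5 in all): F trans, CN trans, Br trans; F cis, CN cis, Br trans; F trans, CN cis, Br cis; F cis, CN cis, Br cis (chiral); F cis, CN trans, Br cis.

5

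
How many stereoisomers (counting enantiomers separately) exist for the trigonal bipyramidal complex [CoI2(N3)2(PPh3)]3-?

In a trigonal bipyramid the two axial positions differ from the three equatorial ones.
Systematic enumeration (placing each ligand type in turn and discarding arrangements equivalent by rotation or reflection) gives 5 geometric isomers.
One of these lacks any improper symmetry element and so occurs as an enantiomeric pair, giving 5 + 1 = 6 stereoisomers in total.

6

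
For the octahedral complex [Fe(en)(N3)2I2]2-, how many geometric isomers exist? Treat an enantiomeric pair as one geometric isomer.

3

In an octahedral complex each vertex has one trans partner and four cis neighbours.
Each en is bidentate and must span two cis positions.
There are 3 geometric isomers: N3 cis, I trans; N3 cis, I cis (chiral); N3 trans, I cis.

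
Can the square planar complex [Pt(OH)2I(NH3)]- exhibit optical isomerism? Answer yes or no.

A square has two trans pairs of vertices; adjacent vertices are cis.
The distinct arrangements are (2 in all): OH cis; OH trans.
Each arrangement has an internal mirror plane or centre of symmetry, so none is chiral.

no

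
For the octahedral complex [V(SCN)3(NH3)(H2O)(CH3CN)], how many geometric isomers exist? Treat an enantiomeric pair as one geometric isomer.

4

An octahedron has six vertices in three trans pairs; every non-trans pair is cis.
There are 4 geometric isomers: SCN mer (3 arrangements); SCN fac (chiral).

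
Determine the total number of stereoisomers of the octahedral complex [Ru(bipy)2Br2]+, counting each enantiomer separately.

In an octahedral complex each vertex has one trans partner and four cis neighbours.
Each bipy is bidentate and must span two cis positions.
Working through the distinct placements yields 2 geometric isomers: Br trans; Br cis (chiral).
One of these lacks any improper symmetry element and so occurs as an enantiomeric pair, giving 2 + 1 = 3 stereoisomers in total.

3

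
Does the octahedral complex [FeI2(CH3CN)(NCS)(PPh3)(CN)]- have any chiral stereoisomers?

In an octahedral complex each vertex has one trans partner and four cis neighbours.
Exhaustive case analysis gives 9 geometric isomers.
Of these, 6 lack any improper symmetry element and so occur as enantiomeric pairs, giving 9 + 6 = 15 stereoisomers in total.

yes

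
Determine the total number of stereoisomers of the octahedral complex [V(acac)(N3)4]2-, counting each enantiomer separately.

Each acac is bidentate and must span two cis positions.
Only one geometric arrangement is possible.

1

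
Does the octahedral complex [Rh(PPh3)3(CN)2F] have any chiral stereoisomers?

Working through the distinct placements yields 3 geometric isomers: PPh3 mer, CN trans; PPh3 mer, CN cis; PPh3 fac, CN cis.
Each arrangement has an internal mirror plane or centre of symmetry, so none is chiral.

no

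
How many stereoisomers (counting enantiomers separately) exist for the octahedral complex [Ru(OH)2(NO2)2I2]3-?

The distinct arrangements are (5 in all): OH trans, NO2 trans, I trans; OH cis, NO2 cis, I trans; OH trans, NO2 cis, I cis; OH cis, NO2 cis, I cis (chiral); OH cis, NO2 trans, I cis.
One of these lacks any improper symmetry element and so occurs as an enantiomeric pair, giving 5 + 1 = 6 stereoisomers in total.

6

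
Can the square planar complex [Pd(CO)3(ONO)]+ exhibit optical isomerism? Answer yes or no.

In a square planar complex each vertex has one trans partner and two cis neighbours.
Only one geometric arrangement is possible.

no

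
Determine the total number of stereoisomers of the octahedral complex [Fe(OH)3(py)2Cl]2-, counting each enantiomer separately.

3

The distinct arrangements are (3 in all): OH mer, py trans; OH fac, py cis; OH mer, py cis.
Each arrangement has an internal mirror plane or centre of symmetry, so none is chiral.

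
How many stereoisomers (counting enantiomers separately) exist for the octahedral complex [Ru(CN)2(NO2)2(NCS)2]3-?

The six octahedral sites form three mutually perpendicular trans pairs.
Systematic placement gives 5 geometric isomers: CN trans, NO2 trans, NCS trans; CN trans, NO2 cis, NCS cis; CN cis, NO2 trans, NCS cis; CN cis, NO2 cis, NCS cis (chiral); CN cis, NO2 cis, NCS trans.
One of these lacks any improper symmetry element and so occurs as an enantiomeric pair, giving 5 + 1 = 6 stereoisomers in total.

6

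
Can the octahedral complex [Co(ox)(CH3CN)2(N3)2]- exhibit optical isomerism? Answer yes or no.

An octahedron has six vertices in three trans pairs; every non-trans pair is cis.
Each ox is bidentate and must span two cis positions.
There are 3 geometric isomers: CH3CN trans, N3 cis; CH3CN cis, N3 cis (chiral); CH3CN cis, N3 trans.
One of these lacks any improper symmetry element and so occurs as an enantiomeric pair, giving 3 + 1 = 4 stereoisomers in total.

yes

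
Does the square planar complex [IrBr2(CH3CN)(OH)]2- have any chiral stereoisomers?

no

There are 2 geometric isomers: Br cis; Br trans.
Each arrangement has an internal mirror plane or centre of symmetry, so none is chiral.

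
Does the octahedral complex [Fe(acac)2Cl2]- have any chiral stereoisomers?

yes

The six octahedral sites form three mutually perpendicular trans pairs.
Each acac is bidentate and must span two cis positions.
The distinct arrangements are (2 in all): Cl trans; Cl cis (chiral).
One of these lacks any improper symmetry element and so occurs as an enantiomeric pair, giving 2 + 1 = 3 stereoisomers in total.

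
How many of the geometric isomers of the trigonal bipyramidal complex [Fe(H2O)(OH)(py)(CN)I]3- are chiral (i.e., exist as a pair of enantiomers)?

Placing the ligands in turn and identifying arrangements related by rotation or reflection leaves 10 distinct geometric isomers.
Of these, 10 lack any improper symmetry element and so occur as enantiomeric pairs, giving 10 + 10 = 20 stereoisomers in total.

10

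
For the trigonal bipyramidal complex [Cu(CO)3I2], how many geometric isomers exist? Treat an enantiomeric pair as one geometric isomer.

A trigonal bipyramid has two axial and three equatorial sites, which are chemically inequivalent.
The distinct arrangements are (3 in all): I both equatorial; I one axial, one equatorial; I both axial.

3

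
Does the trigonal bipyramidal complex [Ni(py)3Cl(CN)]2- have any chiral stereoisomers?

no

A trigonal bipyramid has two axial and three equatorial sites, which are chemically inequivalent.
There are 4 geometric isomers: Cl axial, CN axial; Cl equatorial, CN axial; Cl axial, CN equatorial; Cl equatorial, CN equatorial.
Each arrangement has an internal mirror plane or centre of symmetry, so none is chiral.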